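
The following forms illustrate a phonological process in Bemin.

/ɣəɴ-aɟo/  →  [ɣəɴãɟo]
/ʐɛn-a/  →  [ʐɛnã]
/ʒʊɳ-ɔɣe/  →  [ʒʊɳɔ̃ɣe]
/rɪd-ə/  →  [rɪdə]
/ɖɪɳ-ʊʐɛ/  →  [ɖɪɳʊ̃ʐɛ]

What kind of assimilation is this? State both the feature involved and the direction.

progressive nasality assimilation (vowel nasalisation)

The vowel /a/ surfaces as nasalised [ã] next to the preceding nasal /ɴ/ — it has acquired the [+nasal] feature of its neighbour.
The other forms show the same pattern: /a/ → [ã] after /n/; /ɔ/ → [ɔ̃] after /ɳ/; /ʊ/ → [ʊ̃] after /ɳ/ — each time a vowel is nasalised next to a preceding nasal.
No change occurs in [rɪdə] because the vowel at the boundary is adjacent to an oral consonant, not a nasal (/ə/ next to /d/).
Because the conditioning nasal is to the left of the vowel that changes, the process is progressive (perseverative).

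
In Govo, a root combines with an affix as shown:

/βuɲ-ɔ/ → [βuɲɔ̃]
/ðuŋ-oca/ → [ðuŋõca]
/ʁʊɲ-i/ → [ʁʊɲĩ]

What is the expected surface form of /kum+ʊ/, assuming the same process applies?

[kumʊ̃]

The data show progressive nasality assimilation (vowel nasalisation): /ɔ/ → [ɔ̃] after /ɲ/; /o/ → [õ] after /ŋ/; /i/ → [ĩ] after /ɲ/ — a vowel is nasalised by an immediately preceding nasal consonant.
/ʊ/ sits next to the nasal /m/ and is therefore nasalised to [ʊ̃].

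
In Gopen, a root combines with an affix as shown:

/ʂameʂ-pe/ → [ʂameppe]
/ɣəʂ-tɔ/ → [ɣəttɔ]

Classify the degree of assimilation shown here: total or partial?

Comparing underlying and surface forms, /ʂ/ → [p] is the alternation; the neighbouring /p/ is constant.
The output [p] is identical to the trigger /p/ — every feature (place, manner, voicing) has been copied — so this is total assimilation.
The remaining alternation confirms this: /ʂ/ → [t] before /t/ — in each case the output is a copy of the following consonant.

total assimilation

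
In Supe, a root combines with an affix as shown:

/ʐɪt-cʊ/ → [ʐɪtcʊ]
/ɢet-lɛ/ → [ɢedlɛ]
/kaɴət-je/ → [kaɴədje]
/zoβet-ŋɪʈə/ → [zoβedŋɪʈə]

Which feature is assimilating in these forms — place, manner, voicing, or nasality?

voicing

Comparing underlying and surface forms, /t/ → [d] is the alternation; the neighbouring /l/ is constant.
/t/ is voiceless while /l/ is voiced; the output [d] is voiced, matching the trigger — so the feature that spreads is voicing.
The other alternating forms pattern the same way: /t/ → [d] before /j/ (voiceless → voiced, matching voiced); /t/ → [d] before /ŋ/ (voiceless → voiced, matching voiced) — only voicing changes, and always toward the following segment.
Nothing changes in [ʐɪtcʊ]: there the adjacent consonants already agree in voicing (/t/ and /c/ are both voiceless), so this form is consistent with the same rule.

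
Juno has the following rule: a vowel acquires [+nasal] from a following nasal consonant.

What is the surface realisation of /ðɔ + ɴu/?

[ðɔ̃ɴu]

The vowel /ɔ/ is adjacent to the following nasal /ɴ/, so it acquires [+nasal] and surfaces as [ɔ̃].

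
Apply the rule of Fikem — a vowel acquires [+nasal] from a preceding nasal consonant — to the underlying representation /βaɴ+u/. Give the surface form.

[βaɴũ]

The vowel /u/ is adjacent to the preceding nasal /ɴ/, so it acquires [+nasal] and surfaces as [ũ].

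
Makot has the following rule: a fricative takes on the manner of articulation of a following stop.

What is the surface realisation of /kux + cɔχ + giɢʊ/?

[kukcɔqgiɢʊ]

The rule targets /x/ (voiceless velar fricative), which sits before the trigger /c/ (stop).
The voiceless velar stop is [k], so /x/ → [k].
At the second juncture, /χ/ likewise becomes [q] adjacent to /g/.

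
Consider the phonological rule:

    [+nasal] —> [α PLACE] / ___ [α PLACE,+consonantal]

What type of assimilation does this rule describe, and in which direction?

regressive place assimilation

The rule copies the place features (abbreviated [PLACE]) from the environment onto the target, so the assimilating feature is place.
Since the environment is written after the underscore, the trigger follows the target; the direction is regressive.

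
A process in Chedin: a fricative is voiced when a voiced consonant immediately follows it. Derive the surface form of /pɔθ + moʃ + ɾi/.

[pɔðmoʒɾi]

The rule targets /θ/ (voiceless dental fricative), which sits before the trigger /m/ (voiced).
The voiced dental fricative is [ð], so /θ/ → [ð].
At the second juncture, /ʃ/ likewise becomes [ʒ] adjacent to /ɾ/.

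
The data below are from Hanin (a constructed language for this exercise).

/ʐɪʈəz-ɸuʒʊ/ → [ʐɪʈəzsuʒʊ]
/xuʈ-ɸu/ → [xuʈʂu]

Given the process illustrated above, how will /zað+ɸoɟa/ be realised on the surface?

[zaðθoɟa]

The data show progressive place assimilation: /ɸ/ → [s] after /z/; /ɸ/ → [ʂ] after /ʈ/. In each pair only place changes, matching the preceding consonant, while manner and voice stay constant.
The rule targets /ɸ/ (voiceless bilabial fricative), which sits after the trigger /ð/ (dental).
Changing only its place to dental gives [θ] — the voiceless dental fricative.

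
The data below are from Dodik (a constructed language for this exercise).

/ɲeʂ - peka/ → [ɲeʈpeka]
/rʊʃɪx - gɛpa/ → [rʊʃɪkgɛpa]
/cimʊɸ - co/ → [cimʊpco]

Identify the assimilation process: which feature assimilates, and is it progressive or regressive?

regressive manner assimilation

Comparing underlying and surface forms, /ʂ/ → [ʈ] is the alternation; the neighbouring /p/ is constant.
The change fricative → stop matches the manner of the following /p/, identifying this as manner assimilation.
Place and voice are unchanged, so the assimilation is partial, not total.
The same holds elsewhere in the data: /x/ → [k] before /g/ (fricative → stop, matching a stop); /ɸ/ → [p] before /c/ (fricative → stop, matching a stop) — only manner changes, and always toward the following segment.
Since the segment that changes precedes the conditioning segment, the assimilation is regressive.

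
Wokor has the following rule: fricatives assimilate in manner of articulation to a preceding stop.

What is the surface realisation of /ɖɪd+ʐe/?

/ʐ/ is a voiced retroflex fricative. The preceding trigger /d/ is a stop, so /ʐ/ must become a stop as well.
The voiced retroflex stop is [ɖ], so /ʐ/ → [ɖ].

[ɖɪdɖe]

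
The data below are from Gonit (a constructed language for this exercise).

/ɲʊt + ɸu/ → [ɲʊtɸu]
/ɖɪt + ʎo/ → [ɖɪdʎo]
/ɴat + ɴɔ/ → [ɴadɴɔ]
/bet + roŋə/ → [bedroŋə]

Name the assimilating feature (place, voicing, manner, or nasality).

voicing

Comparing underlying and surface forms, /t/ → [d] is the alternation; the neighbouring /ʎ/ is constant.
The change voiceless → voiced matches the voicing of the following /ʎ/, identifying this as voicing assimilation.
The same holds elsewhere in the data: /t/ → [d] before /ɴ/ (voiceless → voiced, matching voiced); /t/ → [d] before /r/ (voiceless → voiced, matching voiced) — only voicing changes, and always toward the following segment.
Nothing changes in [ɲʊtɸu]: there the adjacent consonants already agree in voicing (/t/ and /ɸ/ are both voiceless), so this form is consistent with the same rule.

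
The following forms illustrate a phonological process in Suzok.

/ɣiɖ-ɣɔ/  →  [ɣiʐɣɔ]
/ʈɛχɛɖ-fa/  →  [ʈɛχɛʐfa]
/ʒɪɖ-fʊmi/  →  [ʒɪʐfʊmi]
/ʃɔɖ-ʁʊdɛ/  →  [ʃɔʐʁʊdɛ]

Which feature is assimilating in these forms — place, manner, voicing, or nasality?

manner

The segment that alternates is /ɖ/, which surfaces as [ʐ] when adjacent to /ɣ/.
The change stop → fricative matches the manner of the following /ɣ/, identifying this as manner assimilation.
Checking the remaining alternations: /ɖ/ → [ʐ] before /f/ (stop → fricative, matching a fricative); /ɖ/ → [ʐ] before /ʁ/ (stop → fricative, matching a fricative) — only manner changes, and always toward the following segment.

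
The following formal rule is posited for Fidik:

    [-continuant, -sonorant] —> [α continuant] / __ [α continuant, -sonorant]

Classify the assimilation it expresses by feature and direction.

The rule copies [continuant] (continuancy) from the environment onto the target stops; since [±continuant] encodes the stop/fricative manner contrast, the assimilating dimension is manner.
Since the environment is written after the underscore, the trigger follows the target; the direction is regressive.

regressive manner assimilation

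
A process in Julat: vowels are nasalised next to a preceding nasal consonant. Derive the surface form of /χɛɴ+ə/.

/ə/ sits next to the nasal /ɴ/ and is therefore nasalised to [ə̃].

[χɛɴə̃]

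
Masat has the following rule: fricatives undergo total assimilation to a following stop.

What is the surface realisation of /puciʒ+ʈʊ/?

/ʒ/ is the segment targeted by the rule; it sits immediately before /ʈ/, so it assimilates completely and surfaces as [ʈ].

[puciʈʈʊ]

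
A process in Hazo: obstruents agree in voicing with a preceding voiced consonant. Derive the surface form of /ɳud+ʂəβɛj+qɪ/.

/ʂ/ is a voiceless retroflex fricative. The preceding trigger /d/ is voiced, so /ʂ/ must become voiced as well.
A voiced retroflex fricative is [ʐ], so the surface segment is [ʐ].
The same rule applies at the second boundary: /q/ → [ɢ] next to /j/.

[ɳudʐəβɛjɢɪ]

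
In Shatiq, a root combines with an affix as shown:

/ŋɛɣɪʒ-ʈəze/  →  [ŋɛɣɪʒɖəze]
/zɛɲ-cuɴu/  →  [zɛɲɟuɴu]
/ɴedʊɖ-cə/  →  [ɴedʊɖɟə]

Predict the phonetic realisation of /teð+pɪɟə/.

[teðbɪɟə]

The data show progressive voicing assimilation: /ʈ/ → [ɖ] after /ʒ/; /c/ → [ɟ] after /ɲ/; /c/ → [ɟ] after /ɖ/. In each pair only voicing changes, matching the preceding consonant, while place and manner stay constant.
/p/ is a voiceless bilabial stop. The preceding trigger /ð/ is voiced, so /p/ must become voiced as well.
The voiced bilabial stop is [b], so /p/ → [b].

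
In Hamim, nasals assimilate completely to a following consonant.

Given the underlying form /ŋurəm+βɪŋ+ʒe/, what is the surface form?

/m/ is the segment targeted by the rule; it sits immediately before /β/, so it assimilates completely and surfaces as [β].
At the second juncture, /ŋ/ likewise becomes [ʒ] adjacent to /ʒ/.

[ŋurəββɪʒʒe]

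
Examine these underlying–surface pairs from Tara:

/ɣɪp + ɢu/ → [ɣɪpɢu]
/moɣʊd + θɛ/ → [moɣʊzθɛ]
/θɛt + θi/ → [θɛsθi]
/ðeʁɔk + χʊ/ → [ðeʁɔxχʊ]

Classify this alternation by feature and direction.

regressive manner assimilation

Underlying /d/ is realised as [z] next to /θ/; /θ/ itself does not change.
/d/ is a stop while /θ/ is a fricative; the output [z] is a fricative, matching the trigger — so the feature that spreads is manner.
Place and voice are unchanged, so the assimilation is partial, not total.
Checking the remaining alternations: /t/ → [s] before /θ/ (stop → fricative, matching a fricative); /k/ → [x] before /χ/ (stop → fricative, matching a fricative) — only manner changes, and always toward the following segment.
No alternation appears in [ɣɪpɢu]: there the adjacent consonants already agree in manner (/p/ and /ɢ/ are both stops), so this form is consistent with the same rule.
The trigger is the following segment, so the direction is regressive (anticipatory).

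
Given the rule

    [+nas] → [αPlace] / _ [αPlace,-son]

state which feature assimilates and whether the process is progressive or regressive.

The shared variable α links the value of the place features (abbreviated [Place]) on the target to the same value on the neighbouring segment, so place is the feature that assimilates.
Since the environment is written after the underscore, the trigger follows the target; the direction is regressive.

regressive place assimilation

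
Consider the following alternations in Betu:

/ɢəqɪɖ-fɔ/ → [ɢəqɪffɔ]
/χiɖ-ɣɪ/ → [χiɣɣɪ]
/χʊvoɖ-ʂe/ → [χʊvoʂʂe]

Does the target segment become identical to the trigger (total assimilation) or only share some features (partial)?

Underlying /ɖ/ is realised as [f] next to /f/; /f/ itself does not change.
The output [f] is identical to the trigger /f/ — every feature (place, manner, voicing) has been copied — so this is total assimilation.
The other forms behave the same way: /ɖ/ → [ɣ] before /ɣ/; /ɖ/ → [ʂ] before /ʂ/ — in each case the output is a copy of the following consonant.

total assimilation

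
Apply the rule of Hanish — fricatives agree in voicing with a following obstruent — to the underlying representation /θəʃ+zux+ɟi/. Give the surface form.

/ʃ/ is a voiceless postalveolar fricative. The following trigger /z/ is voiced, so /ʃ/ must become voiced as well.
The voiced postalveolar fricative is [ʒ], so /ʃ/ → [ʒ].
The same rule applies at the second boundary: /x/ → [ɣ] next to /ɟ/.

[θəʒzuɣɟi]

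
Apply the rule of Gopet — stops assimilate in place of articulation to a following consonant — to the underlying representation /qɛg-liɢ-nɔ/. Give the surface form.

[qɛdlidnɔ]

The rule targets /g/ (voiced velar stop), which sits before the trigger /l/ (alveolar).
The voiced alveolar stop is [d], so /g/ → [d].
At the second juncture, /ɢ/ likewise becomes [d] adjacent to /n/.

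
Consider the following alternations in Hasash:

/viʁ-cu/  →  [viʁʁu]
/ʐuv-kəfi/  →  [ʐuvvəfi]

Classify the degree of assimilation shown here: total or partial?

Underlying /c/ is realised as [ʁ] next to /ʁ/; /ʁ/ itself does not change.
The output [ʁ] is identical to the trigger /ʁ/ — every feature (place, manner, voicing) has been copied — so this is total assimilation.
The other form behaves the same way: /k/ → [v] after /v/ — in each case the output is a copy of the preceding consonant.

total assimilation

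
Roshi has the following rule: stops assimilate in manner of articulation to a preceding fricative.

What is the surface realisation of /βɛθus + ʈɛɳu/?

[βɛθusʂɛɳu]

The rule targets /ʈ/ (voiceless retroflex stop), which sits after the trigger /s/ (fricative).
A voiceless retroflex fricative is [ʂ], so the surface segment is [ʂ].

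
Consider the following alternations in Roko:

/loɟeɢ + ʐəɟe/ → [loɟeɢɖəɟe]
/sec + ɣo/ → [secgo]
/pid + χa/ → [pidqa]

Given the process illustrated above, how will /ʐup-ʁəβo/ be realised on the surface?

The data show progressive manner assimilation: /ʐ/ → [ɖ] after /ɢ/; /ɣ/ → [g] after /c/; /χ/ → [q] after /d/. In each pair only manner changes, matching the preceding consonant, while place and voice stay constant.
/ʁ/ is a voiced uvular fricative. The preceding trigger /p/ is a stop, so /ʁ/ must become a stop as well.
A voiced uvular stop is [ɢ], so the surface segment is [ɢ].

[ʐupɢəβo]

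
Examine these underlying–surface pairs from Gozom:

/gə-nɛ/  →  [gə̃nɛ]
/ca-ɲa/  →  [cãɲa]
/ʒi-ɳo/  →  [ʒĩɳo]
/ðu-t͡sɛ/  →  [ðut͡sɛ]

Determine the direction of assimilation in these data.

regressive

The vowel /ə/ surfaces as nasalised [ə̃] next to the following nasal /n/ — it has acquired the [+nasal] feature of its neighbour.
Likewise in the remaining data: /a/ → [ã] before /ɲ/; /i/ → [ĩ] before /ɳ/ — each time a vowel is nasalised next to a following nasal.
No change occurs in [ðut͡sɛ] because the vowel at the boundary is adjacent to an oral consonant, not a nasal (/u/ next to /t͡s/).
Because the conditioning nasal is to the right of the vowel that changes, the process is regressive (anticipatory).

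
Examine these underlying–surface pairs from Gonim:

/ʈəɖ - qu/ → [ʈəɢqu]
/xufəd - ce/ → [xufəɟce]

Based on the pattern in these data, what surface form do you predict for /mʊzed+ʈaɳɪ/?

The data show regressive place assimilation: /ɖ/ → [ɢ] before /q/; /d/ → [ɟ] before /c/. In each pair only place changes, matching the following consonant, while manner and voice stay constant.
The rule targets /d/ (voiced alveolar stop), which sits before the trigger /ʈ/ (retroflex).
Changing only its place to retroflex gives [ɖ] — the voiced retroflex stop.

[mʊzeɖʈaɳɪ]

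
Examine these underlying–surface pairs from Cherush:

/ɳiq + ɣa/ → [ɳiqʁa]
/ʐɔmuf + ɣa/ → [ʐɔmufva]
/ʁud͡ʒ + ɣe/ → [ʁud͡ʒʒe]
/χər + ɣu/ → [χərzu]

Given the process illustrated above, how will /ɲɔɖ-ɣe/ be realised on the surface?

[ɲɔɖʐe]

The data show progressive place assimilation: /ɣ/ → [ʁ] after /q/; /ɣ/ → [v] after /f/; /ɣ/ → [ʒ] after /d͡ʒ/; /ɣ/ → [z] after /r/. In each pair only place changes, matching the preceding consonant, while manner and voice stay constant.
The rule targets /ɣ/ (voiced velar fricative), which sits after the trigger /ɖ/ (retroflex).
Changing only its place to retroflex gives [ʐ] — the voiced retroflex fricative.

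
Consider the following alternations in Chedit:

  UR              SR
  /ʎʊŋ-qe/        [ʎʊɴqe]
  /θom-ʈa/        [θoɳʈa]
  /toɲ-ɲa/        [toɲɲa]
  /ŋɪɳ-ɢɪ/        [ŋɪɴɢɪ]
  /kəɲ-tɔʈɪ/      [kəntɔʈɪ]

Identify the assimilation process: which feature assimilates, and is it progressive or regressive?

regressive place assimilation

Comparing underlying and surface forms, /ŋ/ → [ɴ] is the alternation; the neighbouring /q/ is constant.
/ŋ/ is velar while /q/ is uvular; the output [ɴ] is uvular, matching the trigger — so the feature that spreads is place.
Manner and voice are unchanged, so the assimilation is partial, not total.
Checking the remaining alternations: /m/ → [ɳ] before /ʈ/ (bilabial → retroflex, matching retroflex); /ɳ/ → [ɴ] before /ɢ/ (retroflex → uvular, matching uvular); /ɲ/ → [n] before /t/ (palatal → alveolar, matching alveolar) — only place changes, and always toward the following segment.
No alternation appears in [toɲɲa]: there the adjacent consonants already agree in place (/ɲ/ and /ɲ/ are both palatal), so this form is consistent with the same rule.
The trigger is the following segment, so the direction is regressive (anticipatory).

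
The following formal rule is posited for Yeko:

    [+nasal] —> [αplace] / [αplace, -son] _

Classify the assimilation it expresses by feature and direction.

The rule copies the place features (abbreviated [place]) from the environment onto the target, so the assimilating feature is place.
The conditioning segment sits to the left of the focus bar, meaning the trigger precedes the segment that changes — progressive assimilation.

progressive place assimilation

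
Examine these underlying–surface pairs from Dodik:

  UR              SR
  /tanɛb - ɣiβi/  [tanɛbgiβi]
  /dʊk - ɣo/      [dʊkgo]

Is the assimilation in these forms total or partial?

Comparing underlying and surface forms, /ɣ/ → [g] is the alternation; the neighbouring /b/ is constant.
/ɣ/ is a fricative while /b/ is a stop; the output [g] is a stop, matching the trigger — so the feature that spreads is manner.
Place and voice are unchanged, so the assimilation is partial, not total.
Checking the remaining alternation: /ɣ/ → [g] after /k/ (fricative → stop, matching a stop) — only manner changes, and always toward the preceding segment.

partial assimilation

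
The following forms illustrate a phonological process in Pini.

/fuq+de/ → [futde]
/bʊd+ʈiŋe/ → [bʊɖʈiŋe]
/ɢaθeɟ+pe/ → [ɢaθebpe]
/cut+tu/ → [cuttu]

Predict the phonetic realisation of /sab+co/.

[saɟco]

The data show regressive place assimilation: /q/ → [t] before /d/; /d/ → [ɖ] before /ʈ/; /ɟ/ → [b] before /p/. In each pair only place changes, matching the following consonant, while manner and voice stay constant.
Nothing changes in [cuttu]: there the adjacent consonants already agree in place (/t/ and /t/ are both alveolar), so this form is consistent with the same rule.
/b/ is a voiced bilabial stop. The following trigger /c/ is palatal, so /b/ must become palatal as well.
Changing only its place to palatal gives [ɟ] — the voiced palatal stop.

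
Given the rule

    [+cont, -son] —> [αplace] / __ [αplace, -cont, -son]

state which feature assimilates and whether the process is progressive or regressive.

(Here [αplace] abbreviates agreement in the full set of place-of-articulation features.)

The shared variable α links the value of the place features (abbreviated [place]) on the target to the same value on the neighbouring segment, so place is the feature that assimilates.
The conditioning segment sits to the right of the focus bar, meaning the trigger follows the segment that changes — regressive assimilation.

regressive place assimilation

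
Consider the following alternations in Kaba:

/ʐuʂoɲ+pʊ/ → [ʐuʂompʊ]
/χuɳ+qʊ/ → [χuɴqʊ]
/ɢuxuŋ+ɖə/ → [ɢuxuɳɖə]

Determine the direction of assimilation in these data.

regressive

Underlying /ɲ/ is realised as [m] next to /p/; /p/ itself does not change.
The change palatal → bilabial matches the place of the following /p/, identifying this as place assimilation.
The same holds elsewhere in the data: /ɳ/ → [ɴ] before /q/ (retroflex → uvular, matching uvular); /ŋ/ → [ɳ] before /ɖ/ (velar → retroflex, matching retroflex) — only place changes, and always toward the following segment.
The trigger is the following segment, so the direction is regressive (anticipatory).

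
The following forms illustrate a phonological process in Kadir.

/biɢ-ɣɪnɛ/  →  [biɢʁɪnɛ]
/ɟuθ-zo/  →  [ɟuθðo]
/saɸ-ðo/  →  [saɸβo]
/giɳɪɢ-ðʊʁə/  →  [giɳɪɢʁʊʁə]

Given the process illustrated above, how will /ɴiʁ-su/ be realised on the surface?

The data show progressive place assimilation: /ɣ/ → [ʁ] after /ɢ/; /z/ → [ð] after /θ/; /ð/ → [β] after /ɸ/; /ð/ → [ʁ] after /ɢ/. In each pair only place changes, matching the preceding consonant, while manner and voice stay constant.
The rule targets /s/ (voiceless alveolar fricative), which sits after the trigger /ʁ/ (uvular).
Changing only its place to uvular gives [χ] — the voiceless uvular fricative.

[ɴiʁχu]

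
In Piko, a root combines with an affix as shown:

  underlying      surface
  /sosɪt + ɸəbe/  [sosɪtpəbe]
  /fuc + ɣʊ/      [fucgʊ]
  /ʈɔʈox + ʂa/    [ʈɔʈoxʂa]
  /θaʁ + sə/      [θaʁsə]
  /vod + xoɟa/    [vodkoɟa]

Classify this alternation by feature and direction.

Comparing underlying and surface forms, /ɸ/ → [p] is the alternation; the neighbouring /t/ is constant.
/ɸ/ is a fricative while /t/ is a stop; the output [p] is a stop, matching the trigger — so the feature that spreads is manner.
Place and voice are unchanged, so the assimilation is partial, not total.
The other alternating forms pattern the same way: /ɣ/ → [g] after /c/ (fricative → stop, matching a stop); /x/ → [k] after /d/ (fricative → stop, matching a stop) — only manner changes, and always toward the preceding segment.
Nothing changes in [ʈɔʈoxʂa], [θaʁsə]: there the adjacent consonants already agree in manner (/ʂ/ and /x/ are both fricatives; /s/ and /ʁ/ are both fricatives), so these forms are consistent with the same rule.
The trigger is the preceding segment, so the direction is progressive (perseverative).

progressive manner assimilation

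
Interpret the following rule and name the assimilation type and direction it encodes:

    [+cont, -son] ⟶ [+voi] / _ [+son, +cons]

regressive voicing assimilation

The target ([+cont, -son], fricatives) acquires [+voi] next to a sonorant consonant ([+son, +cons]) — it takes on the voicing of its neighbour, so the feature that spreads is voicing.
Since the environment is written after the underscore, the trigger follows the target; the direction is regressive.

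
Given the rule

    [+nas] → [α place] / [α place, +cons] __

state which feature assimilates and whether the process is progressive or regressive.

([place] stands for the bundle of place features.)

The rule copies the place features (abbreviated [place]) from the environment onto the target, so the assimilating feature is place.
Since the environment is written before the underscore, the trigger precedes the target; the direction is progressive.

progressive place assimilation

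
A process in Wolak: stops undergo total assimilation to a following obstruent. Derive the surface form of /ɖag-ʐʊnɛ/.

/g/ is the segment targeted by the rule; it sits immediately before /ʐ/, so it assimilates completely and surfaces as [ʐ].

[ɖaʐʐʊnɛ]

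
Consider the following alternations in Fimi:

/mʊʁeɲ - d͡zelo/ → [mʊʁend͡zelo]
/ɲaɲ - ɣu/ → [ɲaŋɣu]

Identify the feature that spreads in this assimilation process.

Comparing underlying and surface forms, /ɲ/ → [n] is the alternation; the neighbouring /d͡z/ is constant.
/ɲ/ is palatal while /d͡z/ is alveolar; the output [n] is alveolar, matching the trigger — so the feature that spreads is place.
The same holds elsewhere in the data: /ɲ/ → [ŋ] before /ɣ/ (palatal → velar, matching velar) — only place changes, and always toward the following segment.

place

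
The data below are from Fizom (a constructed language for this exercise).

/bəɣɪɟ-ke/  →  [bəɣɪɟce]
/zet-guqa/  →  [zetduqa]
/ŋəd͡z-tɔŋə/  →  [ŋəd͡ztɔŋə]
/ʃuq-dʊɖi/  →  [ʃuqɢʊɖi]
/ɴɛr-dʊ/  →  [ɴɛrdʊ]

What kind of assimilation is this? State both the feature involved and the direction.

progressive place assimilation

Underlying /k/ is realised as [c] next to /ɟ/; /ɟ/ itself does not change.
/k/ is velar while /ɟ/ is palatal; the output [c] is palatal, matching the trigger — so the feature that spreads is place.
Manner and voice are unchanged, so the assimilation is partial, not total.
The other alternating forms pattern the same way: /g/ → [d] after /t/ (velar → alveolar, matching alveolar); /d/ → [ɢ] after /q/ (alveolar → uvular, matching uvular) — only place changes, and always toward the preceding segment.
Nothing changes in [ŋəd͡ztɔŋə], [ɴɛrdʊ]: there the adjacent consonants already agree in place (/t/ and /d͡z/ are both alveolar; /d/ and /r/ are both alveolar), so these forms are consistent with the same rule.
Since the segment that changes follows the conditioning segment, the assimilation is progressive.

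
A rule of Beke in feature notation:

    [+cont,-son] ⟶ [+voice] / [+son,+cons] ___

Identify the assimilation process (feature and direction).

The structural change is [+voice], and the conditioning segment [+son,+cons] (a sonorant consonant) is itself voiced, so the target comes to share the voicing of its neighbour — voicing assimilation.
The conditioning segment sits to the left of the focus bar, meaning the trigger precedes the segment that changes — progressive assimilation.

progressive voicing assimilation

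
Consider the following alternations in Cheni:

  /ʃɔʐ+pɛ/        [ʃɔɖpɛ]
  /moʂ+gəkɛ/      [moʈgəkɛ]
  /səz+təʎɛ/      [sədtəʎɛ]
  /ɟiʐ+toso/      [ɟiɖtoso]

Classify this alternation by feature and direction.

Underlying /ʐ/ is realised as [ɖ] next to /p/; /p/ itself does not change.
/ʐ/ is a fricative while /p/ is a stop; the output [ɖ] is a stop, matching the trigger — so the feature that spreads is manner.
Place and voice are unchanged, so the assimilation is partial, not total.
The same holds elsewhere in the data: /ʂ/ → [ʈ] before /g/ (fricative → stop, matching a stop); /z/ → [d] before /t/ (fricative → stop, matching a stop); /ʐ/ → [ɖ] before /t/ (fricative → stop, matching a stop) — only manner changes, and always toward the following segment.
Since the segment that changes precedes the conditioning segment, the assimilation is regressive.

regressive manner assimilation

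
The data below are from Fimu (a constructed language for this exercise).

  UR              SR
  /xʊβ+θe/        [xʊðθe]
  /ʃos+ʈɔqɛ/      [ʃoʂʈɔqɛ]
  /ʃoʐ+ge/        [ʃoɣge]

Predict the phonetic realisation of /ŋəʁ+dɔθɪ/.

The data show regressive place assimilation: /β/ → [ð] before /θ/; /s/ → [ʂ] before /ʈ/; /ʐ/ → [ɣ] before /g/. In each pair only place changes, matching the following consonant, while manner and voice stay constant.
/ʁ/ is a voiced uvular fricative. The following trigger /d/ is alveolar, so /ʁ/ must become alveolar as well.
A voiced alveolar fricative is [z], so the surface segment is [z].

[ŋəzdɔθɪ]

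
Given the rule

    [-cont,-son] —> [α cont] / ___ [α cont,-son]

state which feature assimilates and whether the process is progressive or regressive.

regressive manner assimilation

The shared variable α links the value of [cont] on the target to that of the neighbouring obstruent. [cont] distinguishes stops from fricatives — a manner-of-articulation feature — so this is manner assimilation.
Since the environment is written after the underscore, the trigger follows the target; the direction is regressive.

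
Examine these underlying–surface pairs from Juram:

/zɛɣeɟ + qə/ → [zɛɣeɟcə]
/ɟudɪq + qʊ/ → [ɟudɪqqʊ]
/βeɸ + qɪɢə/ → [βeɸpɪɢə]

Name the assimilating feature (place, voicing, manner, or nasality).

place

Underlying /q/ is realised as [c] next to /ɟ/; /ɟ/ itself does not change.
/q/ is uvular while /ɟ/ is palatal; the output [c] is palatal, matching the trigger — so the feature that spreads is place.
Checking the remaining alternation: /q/ → [p] after /ɸ/ (uvular → bilabial, matching bilabial) — only place changes, and always toward the preceding segment.
Nothing changes in [ɟudɪqqʊ]: there the adjacent consonants already agree in place (/q/ and /q/ are both uvular), so this form is consistent with the same rule.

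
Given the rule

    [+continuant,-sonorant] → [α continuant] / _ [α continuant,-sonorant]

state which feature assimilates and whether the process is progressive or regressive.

The shared variable α links the value of [continuant] on the target to that of the neighbouring obstruent. [continuant] distinguishes stops from fricatives — a manner-of-articulation feature — so this is manner assimilation.
The conditioning segment sits to the right of the focus bar, meaning the trigger follows the segment that changes — regressive assimilation.

regressive manner assimilation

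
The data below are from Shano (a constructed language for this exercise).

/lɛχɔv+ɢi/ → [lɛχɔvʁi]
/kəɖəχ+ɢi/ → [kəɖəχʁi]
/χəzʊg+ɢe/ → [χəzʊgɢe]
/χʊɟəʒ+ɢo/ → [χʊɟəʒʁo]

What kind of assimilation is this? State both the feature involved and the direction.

progressive manner assimilation

The segment that alternates is /ɢ/, which surfaces as [ʁ] when adjacent to /v/.
The change stop → fricative matches the manner of the preceding /v/, identifying this as manner assimilation.
Place and voice are unchanged, so the assimilation is partial, not total.
The same holds elsewhere in the data: /ɢ/ → [ʁ] after /χ/ (stop → fricative, matching a fricative); /ɢ/ → [ʁ] after /ʒ/ (stop → fricative, matching a fricative) — only manner changes, and always toward the preceding segment.
No alternation appears in [χəzʊgɢe]: there the adjacent consonants already agree in manner (/ɢ/ and /g/ are both stops), so this form is consistent with the same rule.
Since the segment that changes follows the conditioning segment, the assimilation is progressive.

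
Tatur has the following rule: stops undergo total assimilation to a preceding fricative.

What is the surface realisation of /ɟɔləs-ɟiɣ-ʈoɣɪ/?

/ɟ/ is the segment targeted by the rule; it sits immediately after /s/, so it assimilates completely and surfaces as [s].
The same rule applies at the second boundary: /ʈ/ → [ɣ] next to /ɣ/.

[ɟɔləssiɣɣoɣɪ]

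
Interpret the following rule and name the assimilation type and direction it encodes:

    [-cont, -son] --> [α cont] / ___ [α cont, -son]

The rule copies [cont] (continuancy) from the environment onto the target stops; since [±cont] encodes the stop/fricative manner contrast, the assimilating dimension is manner.
Since the environment is written after the underscore, the trigger follows the target; the direction is regressive.

regressive manner assimilation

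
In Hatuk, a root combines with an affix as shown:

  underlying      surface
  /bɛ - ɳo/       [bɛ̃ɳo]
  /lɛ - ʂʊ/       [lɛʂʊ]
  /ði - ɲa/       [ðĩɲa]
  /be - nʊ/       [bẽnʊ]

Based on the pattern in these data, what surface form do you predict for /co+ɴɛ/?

The data show regressive nasality assimilation (vowel nasalisation): /ɛ/ → [ɛ̃] before /ɳ/; /i/ → [ĩ] before /ɲ/; /e/ → [ẽ] before /n/ — a vowel is nasalised by an immediately following nasal consonant.
No change occurs in [lɛʂʊ] because the vowel at the boundary is adjacent to an oral consonant, not a nasal (/ɛ/ next to /ʂ/).
/o/ sits next to the nasal /ɴ/ and is therefore nasalised to [õ].

[cõɴɛ]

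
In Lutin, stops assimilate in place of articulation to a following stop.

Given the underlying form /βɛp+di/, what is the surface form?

/p/ is a voiceless bilabial stop. The following trigger /d/ is alveolar, so /p/ must become alveolar as well.
A voiceless alveolar stop is [t], so the surface segment is [t].

[βɛtdi]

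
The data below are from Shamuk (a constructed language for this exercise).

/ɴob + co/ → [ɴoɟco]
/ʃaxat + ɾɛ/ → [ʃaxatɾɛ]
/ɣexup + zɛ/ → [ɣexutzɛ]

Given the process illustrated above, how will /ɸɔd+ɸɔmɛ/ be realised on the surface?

The data show regressive place assimilation: /b/ → [ɟ] before /c/; /p/ → [t] before /z/. In each pair only place changes, matching the following consonant, while manner and voice stay constant.
Nothing changes in [ʃaxatɾɛ]: there the adjacent consonants already agree in place (/t/ and /ɾ/ are both alveolar), so this form is consistent with the same rule.
The rule targets /d/ (voiced alveolar stop), which sits before the trigger /ɸ/ (bilabial).
The voiced bilabial stop is [b], so /d/ → [b].

[ɸɔbɸɔmɛ]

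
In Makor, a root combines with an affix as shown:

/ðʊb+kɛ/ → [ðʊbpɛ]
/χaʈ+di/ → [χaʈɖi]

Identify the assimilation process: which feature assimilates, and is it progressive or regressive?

The segment that alternates is /k/, which surfaces as [p] when adjacent to /b/.
The change velar → bilabial matches the place of the preceding /b/, identifying this as place assimilation.
Manner and voice are unchanged, so the assimilation is partial, not total.
The other alternating form patterns the same way: /d/ → [ɖ] after /ʈ/ (alveolar → retroflex, matching retroflex) — only place changes, and always toward the preceding segment.
The trigger is the preceding segment, so the direction is progressive (perseverative).

progressive place assimilation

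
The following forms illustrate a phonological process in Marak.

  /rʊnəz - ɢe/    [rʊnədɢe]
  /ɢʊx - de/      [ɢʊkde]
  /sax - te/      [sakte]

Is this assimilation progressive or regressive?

regressive

The segment that alternates is /z/, which surfaces as [d] when adjacent to /ɢ/.
The change fricative → stop matches the manner of the following /ɢ/, identifying this as manner assimilation.
The other alternating forms pattern the same way: /x/ → [k] before /d/ (fricative → stop, matching a stop); /x/ → [k] before /t/ (fricative → stop, matching a stop) — only manner changes, and always toward the following segment.
Since the segment that changes precedes the conditioning segment, the assimilation is regressive.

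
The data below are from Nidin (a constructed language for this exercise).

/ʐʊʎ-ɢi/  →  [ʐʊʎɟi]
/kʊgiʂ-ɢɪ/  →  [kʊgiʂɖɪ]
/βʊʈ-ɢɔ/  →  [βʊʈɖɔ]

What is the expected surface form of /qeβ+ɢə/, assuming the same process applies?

[qeβbə]

The data show progressive place assimilation: /ɢ/ → [ɟ] after /ʎ/; /ɢ/ → [ɖ] after /ʂ/; /ɢ/ → [ɖ] after /ʈ/. In each pair only place changes, matching the preceding consonant, while manner and voice stay constant.
The rule targets /ɢ/ (voiced uvular stop), which sits after the trigger /β/ (bilabial).
A voiced bilabial stop is [b], so the surface segment is [b].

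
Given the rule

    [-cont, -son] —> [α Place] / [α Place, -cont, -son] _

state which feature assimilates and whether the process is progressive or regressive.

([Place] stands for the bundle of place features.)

progressive place assimilation

The shared variable α links the value of the place features (abbreviated [Place]) on the target to the same value on the neighbouring segment, so place is the feature that assimilates.
The conditioning segment sits to the left of the focus bar, meaning the trigger precedes the segment that changes — progressive assimilation.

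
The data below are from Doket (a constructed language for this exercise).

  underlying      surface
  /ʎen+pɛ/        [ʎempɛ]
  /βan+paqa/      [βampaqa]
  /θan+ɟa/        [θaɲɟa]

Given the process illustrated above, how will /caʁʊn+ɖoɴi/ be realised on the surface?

[caʁʊɳɖoɴi]

The data show regressive place assimilation: /n/ → [m] before /p/; /n/ → [ɲ] before /ɟ/. In each pair only place changes, matching the following consonant, while manner and voice stay constant.
/n/ is a voiced alveolar nasal. The following trigger /ɖ/ is retroflex, so /n/ must become retroflex as well.
Changing only its place to retroflex gives [ɳ] — the voiced retroflex nasal.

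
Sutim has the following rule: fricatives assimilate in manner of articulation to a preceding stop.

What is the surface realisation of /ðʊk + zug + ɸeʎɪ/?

/z/ is a voiced alveolar fricative. The preceding trigger /k/ is a stop, so /z/ must become a stop as well.
Changing only its manner to stop gives [d] — the voiced alveolar stop.
At the second juncture, /ɸ/ likewise becomes [p] adjacent to /g/.

[ðʊkdugpeʎɪ]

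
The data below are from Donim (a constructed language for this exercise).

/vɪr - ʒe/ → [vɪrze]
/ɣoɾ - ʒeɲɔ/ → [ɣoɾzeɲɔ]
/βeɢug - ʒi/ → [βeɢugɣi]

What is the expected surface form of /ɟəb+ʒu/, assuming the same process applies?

[ɟəbβu]

The data show progressive place assimilation: /ʒ/ → [z] after /r/; /ʒ/ → [z] after /ɾ/; /ʒ/ → [ɣ] after /g/. In each pair only place changes, matching the preceding consonant, while manner and voice stay constant.
/ʒ/ is a voiced postalveolar fricative. The preceding trigger /b/ is bilabial, so /ʒ/ must become bilabial as well.
A voiced bilabial fricative is [β], so the surface segment is [β].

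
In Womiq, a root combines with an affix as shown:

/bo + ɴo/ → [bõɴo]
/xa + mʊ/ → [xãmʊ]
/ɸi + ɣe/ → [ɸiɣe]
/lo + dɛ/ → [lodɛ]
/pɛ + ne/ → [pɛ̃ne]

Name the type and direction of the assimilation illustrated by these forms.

regressive nasality assimilation (vowel nasalisation)

The vowel /o/ surfaces as nasalised [õ] next to the following nasal /ɴ/ — it has acquired the [+nasal] feature of its neighbour.
Likewise in the remaining data: /a/ → [ã] before /m/; /ɛ/ → [ɛ̃] before /n/ — each time a vowel is nasalised next to a following nasal.
No change occurs in [ɸiɣe], [lodɛ] because the vowel at the boundary is adjacent to an oral consonant, not a nasal (/i/ next to /ɣ/; /o/ next to /d/).
Because the conditioning nasal is to the right of the vowel that changes, the process is regressive (anticipatory).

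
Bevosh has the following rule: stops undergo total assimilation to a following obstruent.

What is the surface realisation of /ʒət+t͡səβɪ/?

/t/ is the segment targeted by the rule; it sits immediately before /t͡s/, so it assimilates completely and surfaces as [t͡s].

[ʒət͡st͡səβɪ]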